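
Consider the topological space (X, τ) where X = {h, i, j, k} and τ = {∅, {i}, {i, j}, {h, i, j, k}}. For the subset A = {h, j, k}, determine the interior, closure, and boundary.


int(A) = ∅, cl(A) = {h, j, k}, ∂A = {h, j, k}.

Closed sets in (X, τ) are complements of opens:
  closed(X, τ) = {∅, {h, k}, {h, j, k}, {h, i, j, k}}.
int(A) = ⋃ {U ∈ τ : U ⊆ A}. Opens contained in A: ∅.
Taking the union of these: int(A) = ∅.
cl(A) = ⋂ {C closed : A ⊆ C}. Closed sets containing A: {h, j, k}, {h, i, j, k}.
Intersecting these: cl(A) = {h, j, k}.
∂A = cl(A) ∖ int(A) = {h, j, k} ∖ ∅ = {h, j, k}.


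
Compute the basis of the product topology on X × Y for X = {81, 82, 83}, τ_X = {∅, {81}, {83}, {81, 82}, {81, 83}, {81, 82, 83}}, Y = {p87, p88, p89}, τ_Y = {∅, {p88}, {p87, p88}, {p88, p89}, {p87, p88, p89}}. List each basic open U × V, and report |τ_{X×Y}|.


Basis B = {∅ × ∅, {81} × {p88}, {83} × {p88}, {81} × {p87, p88}, {81} × {p88, p89}, {81, 82} × {p88}, {81, 83} × {p88}, {83} × {p87, p88}, {83} × {p88, p89}, {81} × {p87, p88, p89}, {81, 82, 83} × {p88}, {83} × {p87, p88, p89}, {81, 82} × {p87, p88}, {81, 83} × {p87, p88}, {81, 82} × {p88, p89}, {81, 83} × {p88, p89}, {81, 82} × {p87, p88, p89}, {81, 83} × {p87, p88, p89}, {81, 82, 83} × {p87, p88}, {81, 82, 83} × {p88, p89}, {81, 82, 83} × {p87, p88, p89}}; |τ_{X×Y}| = 70.

Enumerate products U × V with U ∈ τ_X, V ∈ τ_Y (deduplicated):
  ∅ × ∅ = {} (∅)
  {81} × {p88} = {(81,p88)}
  {83} × {p88} = {(83,p88)}
  {81} × {p87, p88} = {(81,p87), (81,p88)}
  {81} × {p88, p89} = {(81,p88), (81,p89)}
  {81, 82} × {p88} = {(81,p88), (82,p88)}
  {81, 83} × {p88} = {(81,p88), (83,p88)}
  {83} × {p87, p88} = {(83,p87), (83,p88)}
  {83} × {p88, p89} = {(83,p88), (83,p89)}
  {81} × {p87, p88, p89} = {(81,p87), (81,p88), (81,p89)}
  {81, 82, 83} × {p88} = {(81,p88), (82,p88), (83,p88)}
  {83} × {p87, p88, p89} = {(83,p87), (83,p88), (83,p89)}
  {81, 82} × {p87, p88} = {(81,p87), (81,p88), (82,p87), (82,p88)}
  {81, 83} × {p87, p88} = {(81,p87), (81,p88), (83,p87), (83,p88)}
  {81, 82} × {p88, p89} = {(81,p88), (81,p89), (82,p88), (82,p89)}
  {81, 83} × {p88, p89} = {(81,p88), (81,p89), (83,p88), (83,p89)}
  {81, 82} × {p87, p88, p89} = {(81,p87), (81,p88), (81,p89), (82,p87), (82,p88), (82,p89)}
  {81, 83} × {p87, p88, p89} = {(81,p87), (81,p88), (81,p89), (83,p87), (83,p88), (83,p89)}
  {81, 82, 83} × {p87, p88} = {(81,p87), (81,p88), (82,p87), (82,p88), (83,p87), (83,p88)}
  {81, 82, 83} × {p88, p89} = {(81,p88), (81,p89), (82,p88), (82,p89), (83,p88), (83,p89)}
  {81, 82, 83} × {p87, p88, p89} = {(81,p87), (81,p88), (81,p89), (82,p87), (82,p88), (82,p89), (83,p87), (83,p88), (83,p89)}
These 21 distinct sets form the basis B.
Close under arbitrary unions to get τ_{X×Y}; counting gives |τ_{X×Y}| = 70.


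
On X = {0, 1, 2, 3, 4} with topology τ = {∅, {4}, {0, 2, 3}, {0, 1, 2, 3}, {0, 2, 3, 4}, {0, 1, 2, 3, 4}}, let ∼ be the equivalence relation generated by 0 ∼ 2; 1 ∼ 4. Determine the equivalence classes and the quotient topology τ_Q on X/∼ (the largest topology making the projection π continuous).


X/∼ = {[0=2], [1=4], [3]}; |τ_Q| = 3.

Equivalence classes: [0=2], [1=4], [3].
Quotient map π: X → X/∼ sends 0 ↦ [0=2], 1 ↦ [1=4], 2 ↦ [0=2], 3 ↦ [3], 4 ↦ [1=4].
For each subset V ⊆ X/∼, compute π^{-1}(V) ⊆ X and check whether π^{-1}(V) ∈ τ. V is open in τ_Q iff π^{-1}(V) ∈ τ.
  V = {}: π^{-1}(V) = ∅ ∈ τ ✓.
  V = {[0=2]}: π^{-1}(V) = {0, 2} ∉ τ ✗.
  V = {[1=4]}: π^{-1}(V) = {1, 4} ∉ τ ✗.
  V = {[0=2], [1=4]}: π^{-1}(V) = {0, 1, 2, 4} ∉ τ ✗.
  V = {[3]}: π^{-1}(V) = {3} ∉ τ ✗.
  V = {[0=2], [3]}: π^{-1}(V) = {0, 2, 3} ∈ τ ✓.
  V = {[1=4], [3]}: π^{-1}(V) = {1, 3, 4} ∉ τ ✗.
  V = {[0=2], [1=4], [3]}: π^{-1}(V) = {0, 1, 2, 3, 4} ∈ τ ✓.
Open sets in the quotient: τ_Q = {{}, {[0=2], [3]}, {[0=2], [1=4], [3]}} (3 elements).


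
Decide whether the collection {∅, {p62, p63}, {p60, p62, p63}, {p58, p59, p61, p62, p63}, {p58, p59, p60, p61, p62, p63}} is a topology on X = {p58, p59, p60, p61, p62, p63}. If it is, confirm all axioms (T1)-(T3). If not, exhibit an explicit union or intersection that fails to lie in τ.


τ IS a topology on X.

Axiom (T1): ∅ ∈ τ? Yes; X ∈ τ? Yes.
Axiom (T2/T3): check pairwise unions and intersections of members of τ.
All pairwise intersections and unions checked — each lies in τ. Therefore τ satisfies (T1), (T2), (T3): it IS a topology on X.


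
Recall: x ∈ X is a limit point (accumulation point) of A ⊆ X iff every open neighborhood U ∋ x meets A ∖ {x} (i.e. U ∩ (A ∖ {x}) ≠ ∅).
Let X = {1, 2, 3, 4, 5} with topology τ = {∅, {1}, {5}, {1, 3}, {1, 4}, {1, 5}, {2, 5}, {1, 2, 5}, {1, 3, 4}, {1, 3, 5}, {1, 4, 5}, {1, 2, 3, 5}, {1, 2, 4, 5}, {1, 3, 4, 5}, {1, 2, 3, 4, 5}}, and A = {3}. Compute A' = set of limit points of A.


A' = ∅

For each x ∈ X, list the open sets U ∈ τ with x ∈ U, then check whether U ∩ (A ∖ {x}) ≠ ∅ for every such U.
  x = 1: open {1} ∋ x has {1} ∩ (A ∖ {1}) = ∅, so x is NOT a limit point.
  x = 2: open {2, 5} ∋ x has {2, 5} ∩ (A ∖ {2}) = ∅, so x is NOT a limit point.
  x = 3: open {1, 3} ∋ x has {1, 3} ∩ (A ∖ {3}) = ∅, so x is NOT a limit point.
  x = 4: open {1, 4} ∋ x has {1, 4} ∩ (A ∖ {4}) = ∅, so x is NOT a limit point.
  x = 5: open {5} ∋ x has {5} ∩ (A ∖ {5}) = ∅, so x is NOT a limit point.
Collecting: A' = ∅.


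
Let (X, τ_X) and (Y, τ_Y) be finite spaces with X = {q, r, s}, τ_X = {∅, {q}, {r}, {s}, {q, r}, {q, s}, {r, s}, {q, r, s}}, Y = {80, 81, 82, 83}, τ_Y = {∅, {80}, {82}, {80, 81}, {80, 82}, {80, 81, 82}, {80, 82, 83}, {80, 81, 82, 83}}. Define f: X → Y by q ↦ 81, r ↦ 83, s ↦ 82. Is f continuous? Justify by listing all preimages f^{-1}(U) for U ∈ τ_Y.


f IS continuous.

Compute f^{-1}(U) for each U ∈ τ_Y:
  U = ∅: f^{-1}(U) = ∅ ∈ τ_X ✓.
  U = {80}: f^{-1}(U) = ∅ ∈ τ_X ✓.
  U = {82}: f^{-1}(U) = {s} ∈ τ_X ✓.
  U = {80, 81}: f^{-1}(U) = {q} ∈ τ_X ✓.
  U = {80, 82}: f^{-1}(U) = {s} ∈ τ_X ✓.
  U = {80, 81, 82}: f^{-1}(U) = {q, s} ∈ τ_X ✓.
  U = {80, 82, 83}: f^{-1}(U) = {r, s} ∈ τ_X ✓.
  U = {80, 81, 82, 83}: f^{-1}(U) = {q, r, s} ∈ τ_X ✓.
Every preimage lies in τ_X, so f IS continuous.


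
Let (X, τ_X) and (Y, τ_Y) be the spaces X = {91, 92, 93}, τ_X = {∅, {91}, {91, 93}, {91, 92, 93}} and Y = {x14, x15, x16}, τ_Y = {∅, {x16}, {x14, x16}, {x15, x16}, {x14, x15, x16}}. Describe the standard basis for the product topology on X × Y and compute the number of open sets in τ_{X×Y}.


Basis B = {∅ × ∅, {91} × {x16}, {91} × {x14, x16}, {91} × {x15, x16}, {91, 93} × {x16}, {91} × {x14, x15, x16}, {91, 92, 93} × {x16}, {91, 93} × {x14, x16}, {91, 93} × {x15, x16}, {91, 93} × {x14, x15, x16}, {91, 92, 93} × {x14, x16}, {91, 92, 93} × {x15, x16}, {91, 92, 93} × {x14, x15, x16}}; |τ_{X×Y}| = 30.

Enumerate products U × V with U ∈ τ_X, V ∈ τ_Y (deduplicated):
  ∅ × ∅ = {} (∅)
  {91} × {x16} = {(91,x16)}
  {91} × {x14, x16} = {(91,x14), (91,x16)}
  {91} × {x15, x16} = {(91,x15), (91,x16)}
  {91, 93} × {x16} = {(91,x16), (93,x16)}
  {91} × {x14, x15, x16} = {(91,x14), (91,x15), (91,x16)}
  {91, 92, 93} × {x16} = {(91,x16), (92,x16), (93,x16)}
  {91, 93} × {x14, x16} = {(91,x14), (91,x16), (93,x14), (93,x16)}
  {91, 93} × {x15, x16} = {(91,x15), (91,x16), (93,x15), (93,x16)}
  {91, 93} × {x14, x15, x16} = {(91,x14), (91,x15), (91,x16), (93,x14), (93,x15), (93,x16)}
  {91, 92, 93} × {x14, x16} = {(91,x14), (91,x16), (92,x14), (92,x16), (93,x14), (93,x16)}
  {91, 92, 93} × {x15, x16} = {(91,x15), (91,x16), (92,x15), (92,x16), (93,x15), (93,x16)}
  {91, 92, 93} × {x14, x15, x16} = {(91,x14), (91,x15), (91,x16), (92,x14), (92,x15), (92,x16), (93,x14), (93,x15), (93,x16)}
These 13 distinct sets form the basis B.
Close under arbitrary unions to get τ_{X×Y}; counting gives |τ_{X×Y}| = 30.


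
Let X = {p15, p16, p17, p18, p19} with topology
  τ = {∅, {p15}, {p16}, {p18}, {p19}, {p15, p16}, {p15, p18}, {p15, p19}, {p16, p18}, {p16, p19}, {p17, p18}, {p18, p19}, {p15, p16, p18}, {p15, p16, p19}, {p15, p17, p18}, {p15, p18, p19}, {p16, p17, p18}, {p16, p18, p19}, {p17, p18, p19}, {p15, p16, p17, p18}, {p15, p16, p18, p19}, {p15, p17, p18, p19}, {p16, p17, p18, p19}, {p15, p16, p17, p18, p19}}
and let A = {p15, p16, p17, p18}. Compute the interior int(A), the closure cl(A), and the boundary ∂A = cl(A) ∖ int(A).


int(A) = {p15, p16, p17, p18}, cl(A) = {p15, p16, p17, p18}, ∂A = ∅.

Closed sets in (X, τ) are complements of opens:
  closed(X, τ) = {∅, {p15}, {p16}, {p17}, {p19}, {p15, p16}, {p15, p17}, {p15, p19}, {p16, p17}, {p16, p19}, {p17, p18}, {p17, p19}, {p15, p16, p17}, {p15, p16, p19}, {p15, p17, p18}, {p15, p17, p19}, {p16, p17, p18}, {p16, p17, p19}, {p17, p18, p19}, {p15, p16, p17, p18}, {p15, p16, p17, p19}, {p15, p17, p18, p19}, {p16, p17, p18, p19}, {p15, p16, p17, p18, p19}}.
int(A) = ⋃ {U ∈ τ : U ⊆ A}. Opens contained in A: ∅, {p15}, {p16}, {p18}, {p15, p16}, {p15, p18}, {p16, p18}, {p17, p18}, {p15, p16, p18}, {p15, p17, p18}, {p16, p17, p18}, {p15, p16, p17, p18}.
Taking the union of these: int(A) = {p15, p16, p17, p18}.
cl(A) = ⋂ {C closed : A ⊆ C}. Closed sets containing A: {p15, p16, p17, p18}, {p15, p16, p17, p18, p19}.
Intersecting these: cl(A) = {p15, p16, p17, p18}.
∂A = cl(A) ∖ int(A) = {p15, p16, p17, p18} ∖ {p15, p16, p17, p18} = ∅.


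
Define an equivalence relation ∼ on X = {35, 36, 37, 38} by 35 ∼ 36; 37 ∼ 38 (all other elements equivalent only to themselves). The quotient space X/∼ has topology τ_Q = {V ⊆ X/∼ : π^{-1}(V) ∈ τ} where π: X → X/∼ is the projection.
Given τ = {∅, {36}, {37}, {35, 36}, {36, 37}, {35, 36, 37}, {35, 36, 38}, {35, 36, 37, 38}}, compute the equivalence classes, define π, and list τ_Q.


X/∼ = {[35=36], [37=38]}; |τ_Q| = 3.

Equivalence classes: [35=36], [37=38].
Quotient map π: X → X/∼ sends 35 ↦ [35=36], 36 ↦ [35=36], 37 ↦ [37=38], 38 ↦ [37=38].
For each subset V ⊆ X/∼, compute π^{-1}(V) ⊆ X and check whether π^{-1}(V) ∈ τ. V is open in τ_Q iff π^{-1}(V) ∈ τ.
  V = {}: π^{-1}(V) = ∅ ∈ τ ✓.
  V = {[35=36]}: π^{-1}(V) = {35, 36} ∈ τ ✓.
  V = {[37=38]}: π^{-1}(V) = {37, 38} ∉ τ ✗.
  V = {[35=36], [37=38]}: π^{-1}(V) = {35, 36, 37, 38} ∈ τ ✓.
Open sets in the quotient: τ_Q = {{}, {[35=36]}, {[35=36], [37=38]}} (3 elements).


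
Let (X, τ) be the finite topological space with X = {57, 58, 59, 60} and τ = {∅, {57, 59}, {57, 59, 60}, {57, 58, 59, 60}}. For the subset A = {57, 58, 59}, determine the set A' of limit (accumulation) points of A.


A' = {57, 58, 59, 60}

For each x ∈ X, list the open sets U ∈ τ with x ∈ U, then check whether U ∩ (A ∖ {x}) ≠ ∅ for every such U.
  x = 57: opens ∋ x are {57, 59}, {57, 59, 60}, {57, 58, 59, 60}; each meets A ∖ {57}, so x IS a limit point.
  x = 58: opens ∋ x are {57, 58, 59, 60}; each meets A ∖ {58}, so x IS a limit point.
  x = 59: opens ∋ x are {57, 59}, {57, 59, 60}, {57, 58, 59, 60}; each meets A ∖ {59}, so x IS a limit point.
  x = 60: opens ∋ x are {57, 59, 60}, {57, 58, 59, 60}; each meets A ∖ {60}, so x IS a limit point.
Collecting: A' = {57, 58, 59, 60}.


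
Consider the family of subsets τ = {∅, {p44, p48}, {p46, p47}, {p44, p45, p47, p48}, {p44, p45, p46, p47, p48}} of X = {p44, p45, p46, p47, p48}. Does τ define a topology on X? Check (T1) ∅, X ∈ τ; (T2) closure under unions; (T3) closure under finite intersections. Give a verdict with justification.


τ is NOT a topology on X.

Axiom (T1): ∅ ∈ τ? Yes; X ∈ τ? Yes.
Axiom (T2/T3): check pairwise unions and intersections of members of τ.
Counterexample for (T2): {p44, p48} ∪ {p46, p47} = {p44, p46, p47, p48} ∉ τ. Therefore τ is NOT a topology.


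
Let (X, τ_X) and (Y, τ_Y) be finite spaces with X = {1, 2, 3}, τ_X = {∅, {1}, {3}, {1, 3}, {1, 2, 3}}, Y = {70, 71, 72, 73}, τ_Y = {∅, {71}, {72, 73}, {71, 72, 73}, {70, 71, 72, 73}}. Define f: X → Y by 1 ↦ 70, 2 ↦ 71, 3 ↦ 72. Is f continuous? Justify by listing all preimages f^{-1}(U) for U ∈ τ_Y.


f is NOT continuous.

Compute f^{-1}(U) for each U ∈ τ_Y:
  U = ∅: f^{-1}(U) = ∅ ∈ τ_X ✓.
  U = {71}: f^{-1}(U) = {2} ∉ τ_X ✗.
  U = {72, 73}: f^{-1}(U) = {3} ∈ τ_X ✓.
  U = {71, 72, 73}: f^{-1}(U) = {2, 3} ∉ τ_X ✗.
  U = {70, 71, 72, 73}: f^{-1}(U) = {1, 2, 3} ∈ τ_X ✓.
Found U = {71} with f^{-1}(U) = {2} not in τ_X. Therefore f is NOT continuous.


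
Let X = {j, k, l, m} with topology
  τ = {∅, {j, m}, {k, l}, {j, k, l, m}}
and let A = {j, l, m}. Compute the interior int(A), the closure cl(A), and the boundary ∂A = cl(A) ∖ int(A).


int(A) = {j, m}, cl(A) = {j, k, l, m}, ∂A = {k, l}.

Closed sets in (X, τ) are complements of opens:
  closed(X, τ) = {∅, {j, m}, {k, l}, {j, k, l, m}}.
int(A) = ⋃ {U ∈ τ : U ⊆ A}. Opens contained in A: ∅, {j, m}.
Taking the union of these: int(A) = {j, m}.
cl(A) = ⋂ {C closed : A ⊆ C}. Closed sets containing A: {j, k, l, m}.
Intersecting these: cl(A) = {j, k, l, m}.
∂A = cl(A) ∖ int(A) = {j, k, l, m} ∖ {j, m} = {k, l}.


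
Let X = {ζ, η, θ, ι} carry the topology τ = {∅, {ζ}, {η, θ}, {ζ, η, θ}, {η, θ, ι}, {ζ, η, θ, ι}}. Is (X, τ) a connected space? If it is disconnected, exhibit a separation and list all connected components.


(X, τ) is disconnected; components = [{ζ}, {η, θ, ι}].

Find clopen sets (U ∈ τ with X ∖ U ∈ τ):
  U = ∅, X ∖ U = {ζ, η, θ, ι} — both open, so U is clopen.
  U = {ζ}, X ∖ U = {η, θ, ι} — both open, so U is clopen.
  U = {η, θ, ι}, X ∖ U = {ζ} — both open, so U is clopen.
  U = {ζ, η, θ, ι}, X ∖ U = ∅ — both open, so U is clopen.
Nontrivial clopen(s) exist: e.g. {ζ}. So (X, τ) is disconnected.
Compute connected components by grouping points that agree on all clopens:
  component: {ζ}
  component: {η, θ, ι}


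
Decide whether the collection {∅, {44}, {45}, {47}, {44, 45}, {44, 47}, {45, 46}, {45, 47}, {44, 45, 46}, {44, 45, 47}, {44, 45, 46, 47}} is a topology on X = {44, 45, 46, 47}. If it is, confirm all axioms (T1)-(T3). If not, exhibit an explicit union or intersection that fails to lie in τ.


τ is NOT a topology on X.

Axiom (T1): ∅ ∈ τ? Yes; X ∈ τ? Yes.
Axiom (T2/T3): check pairwise unions and intersections of members of τ.
Counterexample for (T2): {47} ∪ {45, 46} = {45, 46, 47} ∉ τ. Therefore τ is NOT a topology.


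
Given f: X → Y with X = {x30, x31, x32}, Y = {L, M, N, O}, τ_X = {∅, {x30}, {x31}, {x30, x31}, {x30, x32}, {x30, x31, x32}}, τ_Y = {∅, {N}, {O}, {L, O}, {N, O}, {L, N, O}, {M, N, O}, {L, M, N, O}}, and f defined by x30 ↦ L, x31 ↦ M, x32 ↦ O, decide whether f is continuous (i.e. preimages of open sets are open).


f is NOT continuous.

Compute f^{-1}(U) for each U ∈ τ_Y:
  U = ∅: f^{-1}(U) = ∅ ∈ τ_X ✓.
  U = {N}: f^{-1}(U) = ∅ ∈ τ_X ✓.
  U = {O}: f^{-1}(U) = {x32} ∉ τ_X ✗.
  U = {L, O}: f^{-1}(U) = {x30, x32} ∈ τ_X ✓.
  U = {N, O}: f^{-1}(U) = {x32} ∉ τ_X ✗.
  U = {L, N, O}: f^{-1}(U) = {x30, x32} ∈ τ_X ✓.
  U = {M, N, O}: f^{-1}(U) = {x31, x32} ∉ τ_X ✗.
  U = {L, M, N, O}: f^{-1}(U) = {x30, x31, x32} ∈ τ_X ✓.
Found U = {O} with f^{-1}(U) = {x32} not in τ_X. Therefore f is NOT continuous.


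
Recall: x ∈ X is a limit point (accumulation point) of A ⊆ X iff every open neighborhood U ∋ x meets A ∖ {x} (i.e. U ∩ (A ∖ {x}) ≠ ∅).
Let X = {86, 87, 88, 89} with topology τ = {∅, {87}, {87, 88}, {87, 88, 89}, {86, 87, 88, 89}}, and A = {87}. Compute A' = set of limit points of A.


A' = {86, 88, 89}

For each x ∈ X, list the open sets U ∈ τ with x ∈ U, then check whether U ∩ (A ∖ {x}) ≠ ∅ for every such U.
  x = 86: opens ∋ x are {86, 87, 88, 89}; each meets A ∖ {86}, so x IS a limit point.
  x = 87: open {87} ∋ x has {87} ∩ (A ∖ {87}) = ∅, so x is NOT a limit point.
  x = 88: opens ∋ x are {87, 88}, {87, 88, 89}, {86, 87, 88, 89}; each meets A ∖ {88}, so x IS a limit point.
  x = 89: opens ∋ x are {87, 88, 89}, {86, 87, 88, 89}; each meets A ∖ {89}, so x IS a limit point.
Collecting: A' = {86, 88, 89}.


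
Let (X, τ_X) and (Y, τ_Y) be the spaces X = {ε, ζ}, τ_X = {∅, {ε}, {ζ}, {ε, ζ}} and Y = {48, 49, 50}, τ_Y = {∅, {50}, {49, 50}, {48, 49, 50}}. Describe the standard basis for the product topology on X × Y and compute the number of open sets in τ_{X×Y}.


Basis B = {∅ × ∅, {ε} × {50}, {ζ} × {50}, {ε} × {49, 50}, {ε, ζ} × {50}, {ζ} × {49, 50}, {ε} × {48, 49, 50}, {ζ} × {48, 49, 50}, {ε, ζ} × {49, 50}, {ε, ζ} × {48, 49, 50}}; |τ_{X×Y}| = 16.

Enumerate products U × V with U ∈ τ_X, V ∈ τ_Y (deduplicated):
  ∅ × ∅ = {} (∅)
  {ε} × {50} = {(ε,50)}
  {ζ} × {50} = {(ζ,50)}
  {ε} × {49, 50} = {(ε,49), (ε,50)}
  {ε, ζ} × {50} = {(ε,50), (ζ,50)}
  {ζ} × {49, 50} = {(ζ,49), (ζ,50)}
  {ε} × {48, 49, 50} = {(ε,48), (ε,49), (ε,50)}
  {ζ} × {48, 49, 50} = {(ζ,48), (ζ,49), (ζ,50)}
  {ε, ζ} × {49, 50} = {(ε,49), (ε,50), (ζ,49), (ζ,50)}
  {ε, ζ} × {48, 49, 50} = {(ε,48), (ε,49), (ε,50), (ζ,48), (ζ,49), (ζ,50)}
These 10 distinct sets form the basis B.
Close under arbitrary unions to get τ_{X×Y}; counting gives |τ_{X×Y}| = 16.


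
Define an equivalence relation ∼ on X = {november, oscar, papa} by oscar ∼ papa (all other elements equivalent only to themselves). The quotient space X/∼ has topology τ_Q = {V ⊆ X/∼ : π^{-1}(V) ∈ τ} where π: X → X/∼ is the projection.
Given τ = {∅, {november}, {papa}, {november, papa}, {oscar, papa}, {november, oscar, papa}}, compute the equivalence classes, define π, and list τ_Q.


X/∼ = {[november], [oscar=papa]}; |τ_Q| = 4.

Equivalence classes: [november], [oscar=papa].
Quotient map π: X → X/∼ sends november ↦ [november], oscar ↦ [oscar=papa], papa ↦ [oscar=papa].
For each subset V ⊆ X/∼, compute π^{-1}(V) ⊆ X and check whether π^{-1}(V) ∈ τ. V is open in τ_Q iff π^{-1}(V) ∈ τ.
  V = {}: π^{-1}(V) = ∅ ∈ τ ✓.
  V = {[november]}: π^{-1}(V) = {november} ∈ τ ✓.
  V = {[oscar=papa]}: π^{-1}(V) = {oscar, papa} ∈ τ ✓.
  V = {[november], [oscar=papa]}: π^{-1}(V) = {november, oscar, papa} ∈ τ ✓.
Open sets in the quotient: τ_Q = {{}, {[november]}, {[oscar=papa]}, {[november], [oscar=papa]}} (4 elements).


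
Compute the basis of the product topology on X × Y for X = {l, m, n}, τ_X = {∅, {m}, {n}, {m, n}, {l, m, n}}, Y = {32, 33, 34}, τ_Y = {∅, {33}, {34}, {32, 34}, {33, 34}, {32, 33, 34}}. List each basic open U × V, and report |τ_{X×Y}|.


Basis B = {∅ × ∅, {m} × {33}, {m} × {34}, {n} × {33}, {n} × {34}, {m} × {32, 34}, {m} × {33, 34}, {m, n} × {33}, {m, n} × {34}, {n} × {32, 34}, {n} × {33, 34}, {l, m, n} × {33}, {l, m, n} × {34}, {m} × {32, 33, 34}, {n} × {32, 33, 34}, {m, n} × {32, 34}, {m, n} × {33, 34}, {l, m, n} × {32, 34}, {l, m, n} × {33, 34}, {m, n} × {32, 33, 34}, {l, m, n} × {32, 33, 34}}; |τ_{X×Y}| = 70.

Enumerate products U × V with U ∈ τ_X, V ∈ τ_Y (deduplicated):
  ∅ × ∅ = {} (∅)
  {m} × {33} = {(m,33)}
  {m} × {34} = {(m,34)}
  {n} × {33} = {(n,33)}
  {n} × {34} = {(n,34)}
  {m} × {32, 34} = {(m,32), (m,34)}
  {m} × {33, 34} = {(m,33), (m,34)}
  {m, n} × {33} = {(m,33), (n,33)}
  {m, n} × {34} = {(m,34), (n,34)}
  {n} × {32, 34} = {(n,32), (n,34)}
  {n} × {33, 34} = {(n,33), (n,34)}
  {l, m, n} × {33} = {(l,33), (m,33), (n,33)}
  {l, m, n} × {34} = {(l,34), (m,34), (n,34)}
  {m} × {32, 33, 34} = {(m,32), (m,33), (m,34)}
  {n} × {32, 33, 34} = {(n,32), (n,33), (n,34)}
  {m, n} × {32, 34} = {(m,32), (m,34), (n,32), (n,34)}
  {m, n} × {33, 34} = {(m,33), (m,34), (n,33), (n,34)}
  {l, m, n} × {32, 34} = {(l,32), (l,34), (m,32), (m,34), (n,32), (n,34)}
  {l, m, n} × {33, 34} = {(l,33), (l,34), (m,33), (m,34), (n,33), (n,34)}
  {m, n} × {32, 33, 34} = {(m,32), (m,33), (m,34), (n,32), (n,33), (n,34)}
  {l, m, n} × {32, 33, 34} = {(l,32), (l,33), (l,34), (m,32), (m,33), (m,34), (n,32), (n,33), (n,34)}
These 21 distinct sets form the basis B.
Close under arbitrary unions to get τ_{X×Y}; counting gives |τ_{X×Y}| = 70.


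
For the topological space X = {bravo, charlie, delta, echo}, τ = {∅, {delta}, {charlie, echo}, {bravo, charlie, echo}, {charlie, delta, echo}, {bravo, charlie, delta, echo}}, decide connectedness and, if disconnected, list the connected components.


(X, τ) is disconnected; components = [{delta}, {bravo, charlie, echo}].

Find clopen sets (U ∈ τ with X ∖ U ∈ τ):
  U = ∅, X ∖ U = {bravo, charlie, delta, echo} — both open, so U is clopen.
  U = {delta}, X ∖ U = {bravo, charlie, echo} — both open, so U is clopen.
  U = {bravo, charlie, echo}, X ∖ U = {delta} — both open, so U is clopen.
  U = {bravo, charlie, delta, echo}, X ∖ U = ∅ — both open, so U is clopen.
Nontrivial clopen(s) exist: e.g. {delta}. So (X, τ) is disconnected.
Compute connected components by grouping points that agree on all clopens:
  component: {delta}
  component: {bravo, charlie, echo}


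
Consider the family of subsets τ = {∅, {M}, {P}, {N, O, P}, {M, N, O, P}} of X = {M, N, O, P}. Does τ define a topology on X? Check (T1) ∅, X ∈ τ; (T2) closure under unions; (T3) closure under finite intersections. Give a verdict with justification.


τ is NOT a topology on X.

Axiom (T1): ∅ ∈ τ? Yes; X ∈ τ? Yes.
Axiom (T2/T3): check pairwise unions and intersections of members of τ.
Counterexample for (T2): {M} ∪ {P} = {M, P} ∉ τ. Therefore τ is NOT a topology.


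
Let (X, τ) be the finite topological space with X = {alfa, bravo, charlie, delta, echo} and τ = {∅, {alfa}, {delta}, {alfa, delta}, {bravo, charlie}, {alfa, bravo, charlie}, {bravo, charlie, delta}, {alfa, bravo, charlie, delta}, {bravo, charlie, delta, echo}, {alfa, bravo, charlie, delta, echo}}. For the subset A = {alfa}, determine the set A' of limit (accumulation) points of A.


A' = ∅

For each x ∈ X, list the open sets U ∈ τ with x ∈ U, then check whether U ∩ (A ∖ {x}) ≠ ∅ for every such U.
  x = alfa: open {alfa} ∋ x has {alfa} ∩ (A ∖ {alfa}) = ∅, so x is NOT a limit point.
  x = bravo: open {bravo, charlie} ∋ x has {bravo, charlie} ∩ (A ∖ {bravo}) = ∅, so x is NOT a limit point.
  x = charlie: open {bravo, charlie} ∋ x has {bravo, charlie} ∩ (A ∖ {charlie}) = ∅, so x is NOT a limit point.
  x = delta: open {delta} ∋ x has {delta} ∩ (A ∖ {delta}) = ∅, so x is NOT a limit point.
  x = echo: open {bravo, charlie, delta, echo} ∋ x has {bravo, charlie, delta, echo} ∩ (A ∖ {echo}) = ∅, so x is NOT a limit point.
Collecting: A' = ∅.


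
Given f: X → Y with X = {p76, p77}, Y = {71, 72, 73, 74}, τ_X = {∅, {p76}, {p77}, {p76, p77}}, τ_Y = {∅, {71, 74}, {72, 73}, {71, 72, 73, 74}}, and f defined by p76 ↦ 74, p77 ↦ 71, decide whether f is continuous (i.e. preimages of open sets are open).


f IS continuous.

Compute f^{-1}(U) for each U ∈ τ_Y:
  U = ∅: f^{-1}(U) = ∅ ∈ τ_X ✓.
  U = {71, 74}: f^{-1}(U) = {p76, p77} ∈ τ_X ✓.
  U = {72, 73}: f^{-1}(U) = ∅ ∈ τ_X ✓.
  U = {71, 72, 73, 74}: f^{-1}(U) = {p76, p77} ∈ τ_X ✓.
Every preimage lies in τ_X, so f IS continuous.


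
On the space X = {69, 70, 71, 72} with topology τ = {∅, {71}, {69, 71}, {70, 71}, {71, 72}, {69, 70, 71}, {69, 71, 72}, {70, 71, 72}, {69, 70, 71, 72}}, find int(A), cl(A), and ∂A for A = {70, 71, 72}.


int(A) = {70, 71, 72}, cl(A) = {69, 70, 71, 72}, ∂A = {69}.

Closed sets in (X, τ) are complements of opens:
  closed(X, τ) = {∅, {69}, {70}, {72}, {69, 70}, {69, 72}, {70, 72}, {69, 70, 72}, {69, 70, 71, 72}}.
int(A) = ⋃ {U ∈ τ : U ⊆ A}. Opens contained in A: ∅, {71}, {70, 71}, {71, 72}, {70, 71, 72}.
Taking the union of these: int(A) = {70, 71, 72}.
cl(A) = ⋂ {C closed : A ⊆ C}. Closed sets containing A: {69, 70, 71, 72}.
Intersecting these: cl(A) = {69, 70, 71, 72}.
∂A = cl(A) ∖ int(A) = {69, 70, 71, 72} ∖ {70, 71, 72} = {69}.


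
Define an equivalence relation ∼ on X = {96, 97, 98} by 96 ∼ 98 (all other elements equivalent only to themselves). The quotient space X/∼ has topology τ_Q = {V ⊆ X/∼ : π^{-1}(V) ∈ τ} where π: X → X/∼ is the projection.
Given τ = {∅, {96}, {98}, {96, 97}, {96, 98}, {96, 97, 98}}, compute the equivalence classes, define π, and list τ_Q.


X/∼ = {[96=98], [97]}; |τ_Q| = 3.

Equivalence classes: [96=98], [97].
Quotient map π: X → X/∼ sends 96 ↦ [96=98], 97 ↦ [97], 98 ↦ [96=98].
For each subset V ⊆ X/∼, compute π^{-1}(V) ⊆ X and check whether π^{-1}(V) ∈ τ. V is open in τ_Q iff π^{-1}(V) ∈ τ.
  V = {}: π^{-1}(V) = ∅ ∈ τ ✓.
  V = {[96=98]}: π^{-1}(V) = {96, 98} ∈ τ ✓.
  V = {[97]}: π^{-1}(V) = {97} ∉ τ ✗.
  V = {[96=98], [97]}: π^{-1}(V) = {96, 97, 98} ∈ τ ✓.
Open sets in the quotient: τ_Q = {{}, {[96=98]}, {[96=98], [97]}} (3 elements).


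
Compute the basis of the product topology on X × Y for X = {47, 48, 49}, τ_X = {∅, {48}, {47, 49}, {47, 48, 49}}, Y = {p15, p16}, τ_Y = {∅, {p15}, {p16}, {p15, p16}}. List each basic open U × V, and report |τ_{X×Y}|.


Basis B = {∅ × ∅, {48} × {p15}, {48} × {p16}, {47, 49} × {p15}, {47, 49} × {p16}, {48} × {p15, p16}, {47, 48, 49} × {p15}, {47, 48, 49} × {p16}, {47, 49} × {p15, p16}, {47, 48, 49} × {p15, p16}}; |τ_{X×Y}| = 16.

Enumerate products U × V with U ∈ τ_X, V ∈ τ_Y (deduplicated):
  ∅ × ∅ = {} (∅)
  {48} × {p15} = {(48,p15)}
  {48} × {p16} = {(48,p16)}
  {47, 49} × {p15} = {(47,p15), (49,p15)}
  {47, 49} × {p16} = {(47,p16), (49,p16)}
  {48} × {p15, p16} = {(48,p15), (48,p16)}
  {47, 48, 49} × {p15} = {(47,p15), (48,p15), (49,p15)}
  {47, 48, 49} × {p16} = {(47,p16), (48,p16), (49,p16)}
  {47, 49} × {p15, p16} = {(47,p15), (47,p16), (49,p15), (49,p16)}
  {47, 48, 49} × {p15, p16} = {(47,p15), (47,p16), (48,p15), (48,p16), (49,p15), (49,p16)}
These 10 distinct sets form the basis B.
Close under arbitrary unions to get τ_{X×Y}; counting gives |τ_{X×Y}| = 16.


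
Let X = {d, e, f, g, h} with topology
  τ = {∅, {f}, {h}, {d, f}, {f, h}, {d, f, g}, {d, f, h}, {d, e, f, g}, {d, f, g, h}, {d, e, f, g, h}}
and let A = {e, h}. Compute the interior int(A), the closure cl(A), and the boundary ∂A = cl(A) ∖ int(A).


int(A) = {h}, cl(A) = {e, h}, ∂A = {e}.

Closed sets in (X, τ) are complements of opens:
  closed(X, τ) = {∅, {e}, {h}, {e, g}, {e, h}, {d, e, g}, {e, g, h}, {d, e, f, g}, {d, e, g, h}, {d, e, f, g, h}}.
int(A) = ⋃ {U ∈ τ : U ⊆ A}. Opens contained in A: ∅, {h}.
Taking the union of these: int(A) = {h}.
cl(A) = ⋂ {C closed : A ⊆ C}. Closed sets containing A: {e, h}, {e, g, h}, {d, e, g, h}, {d, e, f, g, h}.
Intersecting these: cl(A) = {e, h}.
∂A = cl(A) ∖ int(A) = {e, h} ∖ {h} = {e}.


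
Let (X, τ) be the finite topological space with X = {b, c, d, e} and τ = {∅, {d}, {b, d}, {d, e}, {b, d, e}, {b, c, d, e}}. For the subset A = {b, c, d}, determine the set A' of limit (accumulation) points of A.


A' = {b, c, e}

For each x ∈ X, list the open sets U ∈ τ with x ∈ U, then check whether U ∩ (A ∖ {x}) ≠ ∅ for every such U.
  x = b: opens ∋ x are {b, d}, {b, d, e}, {b, c, d, e}; each meets A ∖ {b}, so x IS a limit point.
  x = c: opens ∋ x are {b, c, d, e}; each meets A ∖ {c}, so x IS a limit point.
  x = d: open {d} ∋ x has {d} ∩ (A ∖ {d}) = ∅, so x is NOT a limit point.
  x = e: opens ∋ x are {d, e}, {b, d, e}, {b, c, d, e}; each meets A ∖ {e}, so x IS a limit point.
Collecting: A' = {b, c, e}.


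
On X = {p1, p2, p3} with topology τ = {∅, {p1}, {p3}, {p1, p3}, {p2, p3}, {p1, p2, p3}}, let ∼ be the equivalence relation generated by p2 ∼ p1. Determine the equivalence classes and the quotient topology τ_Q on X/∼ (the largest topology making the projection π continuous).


X/∼ = {[p1=p2], [p3]}; |τ_Q| = 3.

Equivalence classes: [p1=p2], [p3].
Quotient map π: X → X/∼ sends p1 ↦ [p1=p2], p2 ↦ [p1=p2], p3 ↦ [p3].
For each subset V ⊆ X/∼, compute π^{-1}(V) ⊆ X and check whether π^{-1}(V) ∈ τ. V is open in τ_Q iff π^{-1}(V) ∈ τ.
  V = {}: π^{-1}(V) = ∅ ∈ τ ✓.
  V = {[p1=p2]}: π^{-1}(V) = {p1, p2} ∉ τ ✗.
  V = {[p3]}: π^{-1}(V) = {p3} ∈ τ ✓.
  V = {[p1=p2], [p3]}: π^{-1}(V) = {p1, p2, p3} ∈ τ ✓.
Open sets in the quotient: τ_Q = {{}, {[p3]}, {[p1=p2], [p3]}} (3 elements).


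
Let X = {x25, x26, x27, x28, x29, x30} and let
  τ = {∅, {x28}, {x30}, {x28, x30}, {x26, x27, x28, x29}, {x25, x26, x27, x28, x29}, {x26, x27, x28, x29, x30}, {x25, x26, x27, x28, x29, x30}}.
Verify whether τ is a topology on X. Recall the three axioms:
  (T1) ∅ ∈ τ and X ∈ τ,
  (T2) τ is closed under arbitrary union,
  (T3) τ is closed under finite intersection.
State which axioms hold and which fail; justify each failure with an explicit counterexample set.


τ IS a topology on X.

Axiom (T1): ∅ ∈ τ? Yes; X ∈ τ? Yes.
Axiom (T2/T3): check pairwise unions and intersections of members of τ.
All pairwise intersections and unions checked — each lies in τ. Therefore τ satisfies (T1), (T2), (T3): it IS a topology on X.


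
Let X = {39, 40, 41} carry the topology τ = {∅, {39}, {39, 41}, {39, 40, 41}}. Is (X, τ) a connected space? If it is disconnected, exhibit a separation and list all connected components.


(X, τ) is connected.

Find clopen sets (U ∈ τ with X ∖ U ∈ τ):
  U = ∅, X ∖ U = {39, 40, 41} — both open, so U is clopen.
  U = {39, 40, 41}, X ∖ U = ∅ — both open, so U is clopen.
Only trivial clopens (∅ and X) exist, so (X, τ) is connected.
Compute connected components by grouping points that agree on all clopens:
  component: {39, 40, 41}


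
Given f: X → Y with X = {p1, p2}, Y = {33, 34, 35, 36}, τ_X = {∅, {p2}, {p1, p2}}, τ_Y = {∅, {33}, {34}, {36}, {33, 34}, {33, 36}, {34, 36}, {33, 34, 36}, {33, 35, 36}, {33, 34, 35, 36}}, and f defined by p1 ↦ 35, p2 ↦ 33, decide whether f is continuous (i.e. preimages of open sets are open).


f IS continuous.

Compute f^{-1}(U) for each U ∈ τ_Y:
  U = ∅: f^{-1}(U) = ∅ ∈ τ_X ✓.
  U = {33}: f^{-1}(U) = {p2} ∈ τ_X ✓.
  U = {34}: f^{-1}(U) = ∅ ∈ τ_X ✓.
  U = {36}: f^{-1}(U) = ∅ ∈ τ_X ✓.
  U = {33, 34}: f^{-1}(U) = {p2} ∈ τ_X ✓.
  U = {33, 36}: f^{-1}(U) = {p2} ∈ τ_X ✓.
  U = {34, 36}: f^{-1}(U) = ∅ ∈ τ_X ✓.
  U = {33, 34, 36}: f^{-1}(U) = {p2} ∈ τ_X ✓.
  U = {33, 35, 36}: f^{-1}(U) = {p1, p2} ∈ τ_X ✓.
  U = {33, 34, 35, 36}: f^{-1}(U) = {p1, p2} ∈ τ_X ✓.
Every preimage lies in τ_X, so f IS continuous.


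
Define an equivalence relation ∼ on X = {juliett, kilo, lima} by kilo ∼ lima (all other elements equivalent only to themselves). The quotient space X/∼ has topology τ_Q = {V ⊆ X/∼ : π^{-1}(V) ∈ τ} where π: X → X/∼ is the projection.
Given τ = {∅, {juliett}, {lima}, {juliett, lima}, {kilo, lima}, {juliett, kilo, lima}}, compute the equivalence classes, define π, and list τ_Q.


X/∼ = {[juliett], [kilo=lima]}; |τ_Q| = 4.

Equivalence classes: [juliett], [kilo=lima].
Quotient map π: X → X/∼ sends juliett ↦ [juliett], kilo ↦ [kilo=lima], lima ↦ [kilo=lima].
For each subset V ⊆ X/∼, compute π^{-1}(V) ⊆ X and check whether π^{-1}(V) ∈ τ. V is open in τ_Q iff π^{-1}(V) ∈ τ.
  V = {}: π^{-1}(V) = ∅ ∈ τ ✓.
  V = {[juliett]}: π^{-1}(V) = {juliett} ∈ τ ✓.
  V = {[kilo=lima]}: π^{-1}(V) = {kilo, lima} ∈ τ ✓.
  V = {[juliett], [kilo=lima]}: π^{-1}(V) = {juliett, kilo, lima} ∈ τ ✓.
Open sets in the quotient: τ_Q = {{}, {[juliett]}, {[kilo=lima]}, {[juliett], [kilo=lima]}} (4 elements).


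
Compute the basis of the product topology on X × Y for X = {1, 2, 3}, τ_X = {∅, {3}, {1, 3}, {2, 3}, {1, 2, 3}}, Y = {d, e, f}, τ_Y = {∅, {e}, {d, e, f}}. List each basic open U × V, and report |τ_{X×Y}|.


Basis B = {∅ × ∅, {3} × {e}, {1, 3} × {e}, {2, 3} × {e}, {1, 2, 3} × {e}, {3} × {d, e, f}, {1, 3} × {d, e, f}, {2, 3} × {d, e, f}, {1, 2, 3} × {d, e, f}}; |τ_{X×Y}| = 14.

Enumerate products U × V with U ∈ τ_X, V ∈ τ_Y (deduplicated):
  ∅ × ∅ = {} (∅)
  {3} × {e} = {(3,e)}
  {1, 3} × {e} = {(1,e), (3,e)}
  {2, 3} × {e} = {(2,e), (3,e)}
  {1, 2, 3} × {e} = {(1,e), (2,e), (3,e)}
  {3} × {d, e, f} = {(3,d), (3,e), (3,f)}
  {1, 3} × {d, e, f} = {(1,d), (1,e), (1,f), (3,d), (3,e), (3,f)}
  {2, 3} × {d, e, f} = {(2,d), (2,e), (2,f), (3,d), (3,e), (3,f)}
  {1, 2, 3} × {d, e, f} = {(1,d), (1,e), (1,f), (2,d), (2,e), (2,f), (3,d), (3,e), (3,f)}
These 9 distinct sets form the basis B.
Close under arbitrary unions to get τ_{X×Y}; counting gives |τ_{X×Y}| = 14.


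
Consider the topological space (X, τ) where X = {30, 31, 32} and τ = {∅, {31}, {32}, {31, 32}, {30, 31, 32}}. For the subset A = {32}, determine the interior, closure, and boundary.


int(A) = {32}, cl(A) = {30, 32}, ∂A = {30}.

Closed sets in (X, τ) are complements of opens:
  closed(X, τ) = {∅, {30}, {30, 31}, {30, 32}, {30, 31, 32}}.
int(A) = ⋃ {U ∈ τ : U ⊆ A}. Opens contained in A: ∅, {32}.
Taking the union of these: int(A) = {32}.
cl(A) = ⋂ {C closed : A ⊆ C}. Closed sets containing A: {30, 32}, {30, 31, 32}.
Intersecting these: cl(A) = {30, 32}.
∂A = cl(A) ∖ int(A) = {30, 32} ∖ {32} = {30}.


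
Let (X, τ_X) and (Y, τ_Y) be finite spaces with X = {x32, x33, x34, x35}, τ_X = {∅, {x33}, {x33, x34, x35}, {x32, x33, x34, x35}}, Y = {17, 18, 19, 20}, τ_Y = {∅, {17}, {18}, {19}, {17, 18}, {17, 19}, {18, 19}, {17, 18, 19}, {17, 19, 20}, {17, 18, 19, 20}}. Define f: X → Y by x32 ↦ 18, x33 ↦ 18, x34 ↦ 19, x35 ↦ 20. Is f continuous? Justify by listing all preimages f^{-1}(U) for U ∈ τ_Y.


f is NOT continuous.

Compute f^{-1}(U) for each U ∈ τ_Y:
  U = ∅: f^{-1}(U) = ∅ ∈ τ_X ✓.
  U = {17}: f^{-1}(U) = ∅ ∈ τ_X ✓.
  U = {18}: f^{-1}(U) = {x32, x33} ∉ τ_X ✗.
  U = {19}: f^{-1}(U) = {x34} ∉ τ_X ✗.
  U = {17, 18}: f^{-1}(U) = {x32, x33} ∉ τ_X ✗.
  U = {17, 19}: f^{-1}(U) = {x34} ∉ τ_X ✗.
  U = {18, 19}: f^{-1}(U) = {x32, x33, x34} ∉ τ_X ✗.
  U = {17, 18, 19}: f^{-1}(U) = {x32, x33, x34} ∉ τ_X ✗.
  U = {17, 19, 20}: f^{-1}(U) = {x34, x35} ∉ τ_X ✗.
  U = {17, 18, 19, 20}: f^{-1}(U) = {x32, x33, x34, x35} ∈ τ_X ✓.
Found U = {18} with f^{-1}(U) = {x32, x33} not in τ_X. Therefore f is NOT continuous.


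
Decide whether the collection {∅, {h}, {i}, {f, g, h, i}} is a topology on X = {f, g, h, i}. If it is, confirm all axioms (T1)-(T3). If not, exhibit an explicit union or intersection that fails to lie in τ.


τ is NOT a topology on X.

Axiom (T1): ∅ ∈ τ? Yes; X ∈ τ? Yes.
Axiom (T2/T3): check pairwise unions and intersections of members of τ.
Counterexample for (T2): {h} ∪ {i} = {h, i} ∉ τ. Therefore τ is NOT a topology.


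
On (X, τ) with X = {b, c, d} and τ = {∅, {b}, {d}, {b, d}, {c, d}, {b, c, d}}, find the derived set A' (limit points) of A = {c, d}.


A' = {c}

For each x ∈ X, list the open sets U ∈ τ with x ∈ U, then check whether U ∩ (A ∖ {x}) ≠ ∅ for every such U.
  x = b: open {b} ∋ x has {b} ∩ (A ∖ {b}) = ∅, so x is NOT a limit point.
  x = c: opens ∋ x are {c, d}, {b, c, d}; each meets A ∖ {c}, so x IS a limit point.
  x = d: open {d} ∋ x has {d} ∩ (A ∖ {d}) = ∅, so x is NOT a limit point.
Collecting: A' = {c}.


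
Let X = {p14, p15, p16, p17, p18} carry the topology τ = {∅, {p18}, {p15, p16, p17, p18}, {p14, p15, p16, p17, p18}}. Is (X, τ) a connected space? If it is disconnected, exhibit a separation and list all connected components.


(X, τ) is connected.

Find clopen sets (U ∈ τ with X ∖ U ∈ τ):
  U = ∅, X ∖ U = {p14, p15, p16, p17, p18} — both open, so U is clopen.
  U = {p14, p15, p16, p17, p18}, X ∖ U = ∅ — both open, so U is clopen.
Only trivial clopens (∅ and X) exist, so (X, τ) is connected.
Compute connected components by grouping points that agree on all clopens:
  component: {p14, p15, p16, p17, p18}


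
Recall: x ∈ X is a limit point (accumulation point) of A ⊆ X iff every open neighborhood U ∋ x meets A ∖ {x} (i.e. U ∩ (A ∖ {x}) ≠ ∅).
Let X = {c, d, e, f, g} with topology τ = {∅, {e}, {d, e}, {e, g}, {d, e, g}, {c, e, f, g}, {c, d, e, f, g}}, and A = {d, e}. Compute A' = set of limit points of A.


A' = {c, d, f, g}

For each x ∈ X, list the open sets U ∈ τ with x ∈ U, then check whether U ∩ (A ∖ {x}) ≠ ∅ for every such U.
  x = c: opens ∋ x are {c, e, f, g}, {c, d, e, f, g}; each meets A ∖ {c}, so x IS a limit point.
  x = d: opens ∋ x are {d, e}, {d, e, g}, {c, d, e, f, g}; each meets A ∖ {d}, so x IS a limit point.
  x = e: open {e} ∋ x has {e} ∩ (A ∖ {e}) = ∅, so x is NOT a limit point.
  x = f: opens ∋ x are {c, e, f, g}, {c, d, e, f, g}; each meets A ∖ {f}, so x IS a limit point.
  x = g: opens ∋ x are {e, g}, {d, e, g}, {c, e, f, g}, {c, d, e, f, g}; each meets A ∖ {g}, so x IS a limit point.
Collecting: A' = {c, d, f, g}.


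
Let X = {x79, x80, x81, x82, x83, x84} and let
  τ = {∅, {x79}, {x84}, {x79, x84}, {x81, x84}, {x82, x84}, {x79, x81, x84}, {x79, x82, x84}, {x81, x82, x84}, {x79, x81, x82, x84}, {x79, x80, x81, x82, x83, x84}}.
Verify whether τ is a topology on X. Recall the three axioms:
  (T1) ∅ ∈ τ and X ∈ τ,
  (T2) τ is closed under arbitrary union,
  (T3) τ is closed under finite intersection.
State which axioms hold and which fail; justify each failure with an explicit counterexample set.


τ IS a topology on X.

Axiom (T1): ∅ ∈ τ? Yes; X ∈ τ? Yes.
Axiom (T2/T3): check pairwise unions and intersections of members of τ.
All pairwise intersections and unions checked — each lies in τ. Therefore τ satisfies (T1), (T2), (T3): it IS a topology on X.


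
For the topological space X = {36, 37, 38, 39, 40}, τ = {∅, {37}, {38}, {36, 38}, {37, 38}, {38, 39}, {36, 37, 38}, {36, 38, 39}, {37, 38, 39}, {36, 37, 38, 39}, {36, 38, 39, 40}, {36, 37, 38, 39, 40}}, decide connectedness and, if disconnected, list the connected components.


(X, τ) is disconnected; components = [{37}, {36, 38, 39, 40}].

Find clopen sets (U ∈ τ with X ∖ U ∈ τ):
  U = ∅, X ∖ U = {36, 37, 38, 39, 40} — both open, so U is clopen.
  U = {37}, X ∖ U = {36, 38, 39, 40} — both open, so U is clopen.
  U = {36, 38, 39, 40}, X ∖ U = {37} — both open, so U is clopen.
  U = {36, 37, 38, 39, 40}, X ∖ U = ∅ — both open, so U is clopen.
Nontrivial clopen(s) exist: e.g. {36, 38, 39, 40}. So (X, τ) is disconnected.
Compute connected components by grouping points that agree on all clopens:
  component: {37}
  component: {36, 38, 39, 40}


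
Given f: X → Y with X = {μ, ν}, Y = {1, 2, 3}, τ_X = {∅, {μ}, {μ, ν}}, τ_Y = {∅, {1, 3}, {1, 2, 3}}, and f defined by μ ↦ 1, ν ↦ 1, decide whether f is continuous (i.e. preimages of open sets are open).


f IS continuous.

Compute f^{-1}(U) for each U ∈ τ_Y:
  U = ∅: f^{-1}(U) = ∅ ∈ τ_X ✓.
  U = {1, 3}: f^{-1}(U) = {μ, ν} ∈ τ_X ✓.
  U = {1, 2, 3}: f^{-1}(U) = {μ, ν} ∈ τ_X ✓.
Every preimage lies in τ_X, so f IS continuous.


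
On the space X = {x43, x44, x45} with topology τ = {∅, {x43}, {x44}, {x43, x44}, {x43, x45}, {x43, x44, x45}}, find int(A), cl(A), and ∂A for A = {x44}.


int(A) = {x44}, cl(A) = {x44}, ∂A = ∅.

Closed sets in (X, τ) are complements of opens:
  closed(X, τ) = {∅, {x44}, {x45}, {x43, x45}, {x44, x45}, {x43, x44, x45}}.
int(A) = ⋃ {U ∈ τ : U ⊆ A}. Opens contained in A: ∅, {x44}.
Taking the union of these: int(A) = {x44}.
cl(A) = ⋂ {C closed : A ⊆ C}. Closed sets containing A: {x44}, {x44, x45}, {x43, x44, x45}.
Intersecting these: cl(A) = {x44}.
∂A = cl(A) ∖ int(A) = {x44} ∖ {x44} = ∅.
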